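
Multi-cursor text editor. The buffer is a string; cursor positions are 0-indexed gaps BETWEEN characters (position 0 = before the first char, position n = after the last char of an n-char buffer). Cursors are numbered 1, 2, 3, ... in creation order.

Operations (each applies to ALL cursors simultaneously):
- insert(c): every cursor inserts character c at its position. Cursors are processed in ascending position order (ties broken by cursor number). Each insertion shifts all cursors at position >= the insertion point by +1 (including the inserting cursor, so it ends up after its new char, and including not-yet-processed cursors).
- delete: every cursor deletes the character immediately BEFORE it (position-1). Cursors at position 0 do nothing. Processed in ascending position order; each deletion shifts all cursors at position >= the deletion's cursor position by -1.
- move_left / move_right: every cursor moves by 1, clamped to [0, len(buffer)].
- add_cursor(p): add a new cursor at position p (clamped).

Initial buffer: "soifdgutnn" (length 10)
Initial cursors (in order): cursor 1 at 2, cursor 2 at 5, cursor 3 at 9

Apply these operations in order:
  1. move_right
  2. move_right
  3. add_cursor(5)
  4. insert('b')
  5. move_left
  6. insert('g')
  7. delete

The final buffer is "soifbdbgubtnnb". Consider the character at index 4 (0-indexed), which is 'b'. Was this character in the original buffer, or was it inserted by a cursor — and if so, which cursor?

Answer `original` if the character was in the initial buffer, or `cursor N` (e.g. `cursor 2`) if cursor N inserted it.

After op 1 (move_right): buffer="soifdgutnn" (len 10), cursors c1@3 c2@6 c3@10, authorship ..........
After op 2 (move_right): buffer="soifdgutnn" (len 10), cursors c1@4 c2@7 c3@10, authorship ..........
After op 3 (add_cursor(5)): buffer="soifdgutnn" (len 10), cursors c1@4 c4@5 c2@7 c3@10, authorship ..........
After op 4 (insert('b')): buffer="soifbdbgubtnnb" (len 14), cursors c1@5 c4@7 c2@10 c3@14, authorship ....1.4..2...3
After op 5 (move_left): buffer="soifbdbgubtnnb" (len 14), cursors c1@4 c4@6 c2@9 c3@13, authorship ....1.4..2...3
After op 6 (insert('g')): buffer="soifgbdgbgugbtnngb" (len 18), cursors c1@5 c4@8 c2@12 c3@17, authorship ....11.44..22...33
After op 7 (delete): buffer="soifbdbgubtnnb" (len 14), cursors c1@4 c4@6 c2@9 c3@13, authorship ....1.4..2...3
Authorship (.=original, N=cursor N): . . . . 1 . 4 . . 2 . . . 3
Index 4: author = 1

Answer: cursor 1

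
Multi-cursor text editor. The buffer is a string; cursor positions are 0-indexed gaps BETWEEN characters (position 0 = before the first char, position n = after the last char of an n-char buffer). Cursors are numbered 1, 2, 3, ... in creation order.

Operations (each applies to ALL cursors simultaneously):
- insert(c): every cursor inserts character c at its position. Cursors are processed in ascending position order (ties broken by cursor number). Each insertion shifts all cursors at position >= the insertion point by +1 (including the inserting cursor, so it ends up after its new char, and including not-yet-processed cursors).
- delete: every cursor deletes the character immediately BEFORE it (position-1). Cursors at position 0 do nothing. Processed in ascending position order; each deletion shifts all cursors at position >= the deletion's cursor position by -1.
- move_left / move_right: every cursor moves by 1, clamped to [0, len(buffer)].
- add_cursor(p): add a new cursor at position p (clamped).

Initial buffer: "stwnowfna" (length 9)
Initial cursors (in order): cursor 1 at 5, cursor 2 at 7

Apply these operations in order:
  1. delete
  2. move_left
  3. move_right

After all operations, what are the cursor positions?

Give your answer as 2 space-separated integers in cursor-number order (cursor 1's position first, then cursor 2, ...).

After op 1 (delete): buffer="stwnwna" (len 7), cursors c1@4 c2@5, authorship .......
After op 2 (move_left): buffer="stwnwna" (len 7), cursors c1@3 c2@4, authorship .......
After op 3 (move_right): buffer="stwnwna" (len 7), cursors c1@4 c2@5, authorship .......

Answer: 4 5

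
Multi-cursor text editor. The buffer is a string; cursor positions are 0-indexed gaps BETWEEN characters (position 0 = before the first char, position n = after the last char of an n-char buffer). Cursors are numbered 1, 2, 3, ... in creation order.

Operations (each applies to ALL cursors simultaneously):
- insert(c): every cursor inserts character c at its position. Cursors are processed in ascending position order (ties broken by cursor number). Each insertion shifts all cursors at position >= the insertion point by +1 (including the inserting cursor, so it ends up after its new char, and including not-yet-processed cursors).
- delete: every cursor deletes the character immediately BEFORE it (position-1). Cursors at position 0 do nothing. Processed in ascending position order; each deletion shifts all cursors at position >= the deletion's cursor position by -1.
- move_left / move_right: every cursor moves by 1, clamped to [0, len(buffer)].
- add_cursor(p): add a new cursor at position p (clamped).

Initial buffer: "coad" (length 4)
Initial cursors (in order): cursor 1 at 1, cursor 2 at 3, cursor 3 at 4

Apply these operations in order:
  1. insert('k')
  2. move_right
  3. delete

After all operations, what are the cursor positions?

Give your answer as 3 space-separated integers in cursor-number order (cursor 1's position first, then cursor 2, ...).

Answer: 2 4 4

Derivation:
After op 1 (insert('k')): buffer="ckoakdk" (len 7), cursors c1@2 c2@5 c3@7, authorship .1..2.3
After op 2 (move_right): buffer="ckoakdk" (len 7), cursors c1@3 c2@6 c3@7, authorship .1..2.3
After op 3 (delete): buffer="ckak" (len 4), cursors c1@2 c2@4 c3@4, authorship .1.2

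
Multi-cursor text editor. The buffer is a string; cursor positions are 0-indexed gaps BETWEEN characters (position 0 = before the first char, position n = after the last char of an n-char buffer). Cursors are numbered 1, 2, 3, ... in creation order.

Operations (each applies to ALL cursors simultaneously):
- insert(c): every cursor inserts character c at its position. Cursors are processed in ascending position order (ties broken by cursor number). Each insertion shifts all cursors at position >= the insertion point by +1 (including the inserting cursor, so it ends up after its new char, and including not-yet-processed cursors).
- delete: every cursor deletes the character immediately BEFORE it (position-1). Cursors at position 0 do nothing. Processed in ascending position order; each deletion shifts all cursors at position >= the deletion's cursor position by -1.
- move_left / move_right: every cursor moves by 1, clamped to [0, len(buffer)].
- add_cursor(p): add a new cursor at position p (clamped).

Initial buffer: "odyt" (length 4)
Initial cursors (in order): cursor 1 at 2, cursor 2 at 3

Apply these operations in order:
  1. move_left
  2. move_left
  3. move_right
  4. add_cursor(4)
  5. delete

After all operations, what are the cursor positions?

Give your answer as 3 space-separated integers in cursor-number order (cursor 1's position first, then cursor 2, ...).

After op 1 (move_left): buffer="odyt" (len 4), cursors c1@1 c2@2, authorship ....
After op 2 (move_left): buffer="odyt" (len 4), cursors c1@0 c2@1, authorship ....
After op 3 (move_right): buffer="odyt" (len 4), cursors c1@1 c2@2, authorship ....
After op 4 (add_cursor(4)): buffer="odyt" (len 4), cursors c1@1 c2@2 c3@4, authorship ....
After op 5 (delete): buffer="y" (len 1), cursors c1@0 c2@0 c3@1, authorship .

Answer: 0 0 1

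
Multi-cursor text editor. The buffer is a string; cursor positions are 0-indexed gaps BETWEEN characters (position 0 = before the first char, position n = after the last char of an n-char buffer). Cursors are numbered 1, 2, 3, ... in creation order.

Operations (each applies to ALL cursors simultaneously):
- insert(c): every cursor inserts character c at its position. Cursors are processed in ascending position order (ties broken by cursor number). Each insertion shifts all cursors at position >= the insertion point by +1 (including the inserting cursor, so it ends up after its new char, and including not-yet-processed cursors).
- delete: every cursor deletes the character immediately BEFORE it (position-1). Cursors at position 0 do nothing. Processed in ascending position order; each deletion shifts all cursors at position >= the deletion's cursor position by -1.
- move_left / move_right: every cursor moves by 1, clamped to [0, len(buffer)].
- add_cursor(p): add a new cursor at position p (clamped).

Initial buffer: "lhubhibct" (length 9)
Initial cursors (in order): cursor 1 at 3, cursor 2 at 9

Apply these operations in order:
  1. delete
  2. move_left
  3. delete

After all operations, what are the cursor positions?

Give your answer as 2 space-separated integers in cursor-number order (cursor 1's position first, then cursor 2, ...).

Answer: 0 4

Derivation:
After op 1 (delete): buffer="lhbhibc" (len 7), cursors c1@2 c2@7, authorship .......
After op 2 (move_left): buffer="lhbhibc" (len 7), cursors c1@1 c2@6, authorship .......
After op 3 (delete): buffer="hbhic" (len 5), cursors c1@0 c2@4, authorship .....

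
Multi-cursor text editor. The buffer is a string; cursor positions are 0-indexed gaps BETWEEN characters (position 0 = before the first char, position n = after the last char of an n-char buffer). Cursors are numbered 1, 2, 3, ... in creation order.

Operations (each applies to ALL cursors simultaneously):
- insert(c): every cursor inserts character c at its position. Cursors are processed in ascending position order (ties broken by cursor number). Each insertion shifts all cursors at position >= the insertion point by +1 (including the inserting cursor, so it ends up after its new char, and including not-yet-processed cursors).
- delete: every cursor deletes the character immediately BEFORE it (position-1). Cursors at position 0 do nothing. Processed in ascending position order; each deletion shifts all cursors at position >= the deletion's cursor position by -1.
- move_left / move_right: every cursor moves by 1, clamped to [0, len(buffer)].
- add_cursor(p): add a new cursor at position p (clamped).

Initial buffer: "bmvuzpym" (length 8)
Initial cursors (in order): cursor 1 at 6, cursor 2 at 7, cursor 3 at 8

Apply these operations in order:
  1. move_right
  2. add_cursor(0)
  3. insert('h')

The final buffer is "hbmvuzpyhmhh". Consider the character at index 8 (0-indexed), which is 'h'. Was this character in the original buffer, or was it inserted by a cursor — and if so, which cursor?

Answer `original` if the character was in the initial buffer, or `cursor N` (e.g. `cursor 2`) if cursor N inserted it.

After op 1 (move_right): buffer="bmvuzpym" (len 8), cursors c1@7 c2@8 c3@8, authorship ........
After op 2 (add_cursor(0)): buffer="bmvuzpym" (len 8), cursors c4@0 c1@7 c2@8 c3@8, authorship ........
After op 3 (insert('h')): buffer="hbmvuzpyhmhh" (len 12), cursors c4@1 c1@9 c2@12 c3@12, authorship 4.......1.23
Authorship (.=original, N=cursor N): 4 . . . . . . . 1 . 2 3
Index 8: author = 1

Answer: cursor 1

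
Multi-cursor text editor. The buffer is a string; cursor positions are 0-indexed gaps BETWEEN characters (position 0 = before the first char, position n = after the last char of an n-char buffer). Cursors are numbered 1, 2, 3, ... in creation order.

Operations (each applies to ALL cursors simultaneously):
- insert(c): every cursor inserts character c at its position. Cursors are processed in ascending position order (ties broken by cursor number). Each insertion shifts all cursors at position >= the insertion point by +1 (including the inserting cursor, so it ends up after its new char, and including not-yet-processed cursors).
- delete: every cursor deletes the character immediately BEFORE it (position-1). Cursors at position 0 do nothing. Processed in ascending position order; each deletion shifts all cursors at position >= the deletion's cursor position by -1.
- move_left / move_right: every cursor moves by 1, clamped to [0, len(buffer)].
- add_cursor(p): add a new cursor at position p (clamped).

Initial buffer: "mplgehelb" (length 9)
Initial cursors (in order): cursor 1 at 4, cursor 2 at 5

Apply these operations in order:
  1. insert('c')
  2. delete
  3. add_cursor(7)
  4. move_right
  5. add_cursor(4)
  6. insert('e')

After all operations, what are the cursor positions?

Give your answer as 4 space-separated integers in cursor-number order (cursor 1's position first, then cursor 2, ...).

After op 1 (insert('c')): buffer="mplgcechelb" (len 11), cursors c1@5 c2@7, authorship ....1.2....
After op 2 (delete): buffer="mplgehelb" (len 9), cursors c1@4 c2@5, authorship .........
After op 3 (add_cursor(7)): buffer="mplgehelb" (len 9), cursors c1@4 c2@5 c3@7, authorship .........
After op 4 (move_right): buffer="mplgehelb" (len 9), cursors c1@5 c2@6 c3@8, authorship .........
After op 5 (add_cursor(4)): buffer="mplgehelb" (len 9), cursors c4@4 c1@5 c2@6 c3@8, authorship .........
After op 6 (insert('e')): buffer="mplgeeeheeleb" (len 13), cursors c4@5 c1@7 c2@9 c3@12, authorship ....4.1.2..3.

Answer: 7 9 12 5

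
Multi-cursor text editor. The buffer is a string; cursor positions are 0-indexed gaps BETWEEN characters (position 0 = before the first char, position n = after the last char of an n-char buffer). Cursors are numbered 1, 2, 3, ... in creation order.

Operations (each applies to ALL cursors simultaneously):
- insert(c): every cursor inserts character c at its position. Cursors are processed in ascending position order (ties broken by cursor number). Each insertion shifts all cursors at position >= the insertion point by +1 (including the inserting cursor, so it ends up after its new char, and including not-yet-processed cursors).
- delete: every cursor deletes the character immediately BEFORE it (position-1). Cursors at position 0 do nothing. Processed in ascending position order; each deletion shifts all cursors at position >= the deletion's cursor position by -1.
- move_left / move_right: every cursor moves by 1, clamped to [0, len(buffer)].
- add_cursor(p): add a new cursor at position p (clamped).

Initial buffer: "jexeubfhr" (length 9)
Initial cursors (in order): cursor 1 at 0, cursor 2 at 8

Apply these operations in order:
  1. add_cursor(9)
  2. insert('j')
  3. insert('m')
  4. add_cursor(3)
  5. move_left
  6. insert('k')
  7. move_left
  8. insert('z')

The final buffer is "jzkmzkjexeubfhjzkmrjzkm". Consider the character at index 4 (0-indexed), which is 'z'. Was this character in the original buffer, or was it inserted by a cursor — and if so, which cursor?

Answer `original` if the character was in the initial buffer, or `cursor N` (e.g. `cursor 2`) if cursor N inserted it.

After op 1 (add_cursor(9)): buffer="jexeubfhr" (len 9), cursors c1@0 c2@8 c3@9, authorship .........
After op 2 (insert('j')): buffer="jjexeubfhjrj" (len 12), cursors c1@1 c2@10 c3@12, authorship 1........2.3
After op 3 (insert('m')): buffer="jmjexeubfhjmrjm" (len 15), cursors c1@2 c2@12 c3@15, authorship 11........22.33
After op 4 (add_cursor(3)): buffer="jmjexeubfhjmrjm" (len 15), cursors c1@2 c4@3 c2@12 c3@15, authorship 11........22.33
After op 5 (move_left): buffer="jmjexeubfhjmrjm" (len 15), cursors c1@1 c4@2 c2@11 c3@14, authorship 11........22.33
After op 6 (insert('k')): buffer="jkmkjexeubfhjkmrjkm" (len 19), cursors c1@2 c4@4 c2@14 c3@18, authorship 1114........222.333
After op 7 (move_left): buffer="jkmkjexeubfhjkmrjkm" (len 19), cursors c1@1 c4@3 c2@13 c3@17, authorship 1114........222.333
After op 8 (insert('z')): buffer="jzkmzkjexeubfhjzkmrjzkm" (len 23), cursors c1@2 c4@5 c2@16 c3@21, authorship 111144........2222.3333
Authorship (.=original, N=cursor N): 1 1 1 1 4 4 . . . . . . . . 2 2 2 2 . 3 3 3 3
Index 4: author = 4

Answer: cursor 4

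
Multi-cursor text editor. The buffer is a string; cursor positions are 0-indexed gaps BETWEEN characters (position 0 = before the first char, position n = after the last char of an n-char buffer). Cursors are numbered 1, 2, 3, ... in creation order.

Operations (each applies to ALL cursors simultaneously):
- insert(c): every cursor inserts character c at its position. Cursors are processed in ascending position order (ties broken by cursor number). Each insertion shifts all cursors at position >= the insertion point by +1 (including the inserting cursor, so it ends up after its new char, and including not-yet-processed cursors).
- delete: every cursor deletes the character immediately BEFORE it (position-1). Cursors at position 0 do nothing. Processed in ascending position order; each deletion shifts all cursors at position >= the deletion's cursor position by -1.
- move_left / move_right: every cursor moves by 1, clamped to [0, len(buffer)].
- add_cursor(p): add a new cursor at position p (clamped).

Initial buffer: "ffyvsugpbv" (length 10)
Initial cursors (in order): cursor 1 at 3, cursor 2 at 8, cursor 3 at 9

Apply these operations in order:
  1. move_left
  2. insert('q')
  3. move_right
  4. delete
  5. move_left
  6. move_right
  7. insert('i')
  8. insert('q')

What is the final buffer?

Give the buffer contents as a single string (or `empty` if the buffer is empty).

Answer: ffqiqvsugqiqqiqv

Derivation:
After op 1 (move_left): buffer="ffyvsugpbv" (len 10), cursors c1@2 c2@7 c3@8, authorship ..........
After op 2 (insert('q')): buffer="ffqyvsugqpqbv" (len 13), cursors c1@3 c2@9 c3@11, authorship ..1.....2.3..
After op 3 (move_right): buffer="ffqyvsugqpqbv" (len 13), cursors c1@4 c2@10 c3@12, authorship ..1.....2.3..
After op 4 (delete): buffer="ffqvsugqqv" (len 10), cursors c1@3 c2@8 c3@9, authorship ..1....23.
After op 5 (move_left): buffer="ffqvsugqqv" (len 10), cursors c1@2 c2@7 c3@8, authorship ..1....23.
After op 6 (move_right): buffer="ffqvsugqqv" (len 10), cursors c1@3 c2@8 c3@9, authorship ..1....23.
After op 7 (insert('i')): buffer="ffqivsugqiqiv" (len 13), cursors c1@4 c2@10 c3@12, authorship ..11....2233.
After op 8 (insert('q')): buffer="ffqiqvsugqiqqiqv" (len 16), cursors c1@5 c2@12 c3@15, authorship ..111....222333.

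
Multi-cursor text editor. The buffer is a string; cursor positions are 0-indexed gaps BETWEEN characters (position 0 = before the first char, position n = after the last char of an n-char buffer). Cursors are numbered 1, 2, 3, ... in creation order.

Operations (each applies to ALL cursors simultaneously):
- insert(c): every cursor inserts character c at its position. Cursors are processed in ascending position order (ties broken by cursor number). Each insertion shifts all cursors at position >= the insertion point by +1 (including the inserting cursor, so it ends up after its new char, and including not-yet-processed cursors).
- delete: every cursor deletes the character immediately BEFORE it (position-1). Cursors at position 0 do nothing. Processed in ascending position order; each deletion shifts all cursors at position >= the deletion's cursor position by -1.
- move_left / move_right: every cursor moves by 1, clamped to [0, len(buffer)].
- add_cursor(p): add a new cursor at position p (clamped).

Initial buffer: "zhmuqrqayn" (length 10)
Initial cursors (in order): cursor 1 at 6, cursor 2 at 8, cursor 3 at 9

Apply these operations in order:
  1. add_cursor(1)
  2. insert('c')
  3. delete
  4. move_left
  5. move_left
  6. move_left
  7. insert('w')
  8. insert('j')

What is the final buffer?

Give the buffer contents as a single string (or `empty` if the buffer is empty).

After op 1 (add_cursor(1)): buffer="zhmuqrqayn" (len 10), cursors c4@1 c1@6 c2@8 c3@9, authorship ..........
After op 2 (insert('c')): buffer="zchmuqrcqacycn" (len 14), cursors c4@2 c1@8 c2@11 c3@13, authorship .4.....1..2.3.
After op 3 (delete): buffer="zhmuqrqayn" (len 10), cursors c4@1 c1@6 c2@8 c3@9, authorship ..........
After op 4 (move_left): buffer="zhmuqrqayn" (len 10), cursors c4@0 c1@5 c2@7 c3@8, authorship ..........
After op 5 (move_left): buffer="zhmuqrqayn" (len 10), cursors c4@0 c1@4 c2@6 c3@7, authorship ..........
After op 6 (move_left): buffer="zhmuqrqayn" (len 10), cursors c4@0 c1@3 c2@5 c3@6, authorship ..........
After op 7 (insert('w')): buffer="wzhmwuqwrwqayn" (len 14), cursors c4@1 c1@5 c2@8 c3@10, authorship 4...1..2.3....
After op 8 (insert('j')): buffer="wjzhmwjuqwjrwjqayn" (len 18), cursors c4@2 c1@7 c2@11 c3@14, authorship 44...11..22.33....

Answer: wjzhmwjuqwjrwjqayn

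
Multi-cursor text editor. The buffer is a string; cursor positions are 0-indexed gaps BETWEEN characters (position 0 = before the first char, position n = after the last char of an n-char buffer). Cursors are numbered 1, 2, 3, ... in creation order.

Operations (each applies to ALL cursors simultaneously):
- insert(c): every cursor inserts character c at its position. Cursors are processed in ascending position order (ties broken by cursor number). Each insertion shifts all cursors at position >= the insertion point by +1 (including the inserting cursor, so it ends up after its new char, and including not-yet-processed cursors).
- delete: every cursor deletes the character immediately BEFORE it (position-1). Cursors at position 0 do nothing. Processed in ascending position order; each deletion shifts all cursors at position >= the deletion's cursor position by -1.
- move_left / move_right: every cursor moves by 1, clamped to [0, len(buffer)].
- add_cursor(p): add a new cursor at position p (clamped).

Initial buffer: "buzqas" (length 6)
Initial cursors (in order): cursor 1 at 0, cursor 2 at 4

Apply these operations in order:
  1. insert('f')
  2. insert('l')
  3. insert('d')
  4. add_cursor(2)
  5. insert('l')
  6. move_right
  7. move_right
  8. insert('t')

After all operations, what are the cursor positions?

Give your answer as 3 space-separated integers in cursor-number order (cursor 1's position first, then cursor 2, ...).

Answer: 9 18 6

Derivation:
After op 1 (insert('f')): buffer="fbuzqfas" (len 8), cursors c1@1 c2@6, authorship 1....2..
After op 2 (insert('l')): buffer="flbuzqflas" (len 10), cursors c1@2 c2@8, authorship 11....22..
After op 3 (insert('d')): buffer="fldbuzqfldas" (len 12), cursors c1@3 c2@10, authorship 111....222..
After op 4 (add_cursor(2)): buffer="fldbuzqfldas" (len 12), cursors c3@2 c1@3 c2@10, authorship 111....222..
After op 5 (insert('l')): buffer="flldlbuzqfldlas" (len 15), cursors c3@3 c1@5 c2@13, authorship 11311....2222..
After op 6 (move_right): buffer="flldlbuzqfldlas" (len 15), cursors c3@4 c1@6 c2@14, authorship 11311....2222..
After op 7 (move_right): buffer="flldlbuzqfldlas" (len 15), cursors c3@5 c1@7 c2@15, authorship 11311....2222..
After op 8 (insert('t')): buffer="flldltbutzqfldlast" (len 18), cursors c3@6 c1@9 c2@18, authorship 113113..1..2222..2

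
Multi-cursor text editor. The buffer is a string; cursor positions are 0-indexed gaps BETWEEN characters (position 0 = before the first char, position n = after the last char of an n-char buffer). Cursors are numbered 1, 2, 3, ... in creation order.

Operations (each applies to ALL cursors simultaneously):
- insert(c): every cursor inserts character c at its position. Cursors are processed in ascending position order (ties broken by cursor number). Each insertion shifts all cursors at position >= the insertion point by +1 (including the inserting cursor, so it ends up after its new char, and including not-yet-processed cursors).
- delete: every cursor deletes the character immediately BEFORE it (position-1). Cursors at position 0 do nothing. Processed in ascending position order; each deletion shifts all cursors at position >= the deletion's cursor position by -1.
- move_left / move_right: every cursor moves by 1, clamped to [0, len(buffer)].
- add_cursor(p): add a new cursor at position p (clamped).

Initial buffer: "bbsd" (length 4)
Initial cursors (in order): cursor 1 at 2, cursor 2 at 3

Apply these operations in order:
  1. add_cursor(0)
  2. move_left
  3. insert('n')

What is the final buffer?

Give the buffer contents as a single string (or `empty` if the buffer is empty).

After op 1 (add_cursor(0)): buffer="bbsd" (len 4), cursors c3@0 c1@2 c2@3, authorship ....
After op 2 (move_left): buffer="bbsd" (len 4), cursors c3@0 c1@1 c2@2, authorship ....
After op 3 (insert('n')): buffer="nbnbnsd" (len 7), cursors c3@1 c1@3 c2@5, authorship 3.1.2..

Answer: nbnbnsd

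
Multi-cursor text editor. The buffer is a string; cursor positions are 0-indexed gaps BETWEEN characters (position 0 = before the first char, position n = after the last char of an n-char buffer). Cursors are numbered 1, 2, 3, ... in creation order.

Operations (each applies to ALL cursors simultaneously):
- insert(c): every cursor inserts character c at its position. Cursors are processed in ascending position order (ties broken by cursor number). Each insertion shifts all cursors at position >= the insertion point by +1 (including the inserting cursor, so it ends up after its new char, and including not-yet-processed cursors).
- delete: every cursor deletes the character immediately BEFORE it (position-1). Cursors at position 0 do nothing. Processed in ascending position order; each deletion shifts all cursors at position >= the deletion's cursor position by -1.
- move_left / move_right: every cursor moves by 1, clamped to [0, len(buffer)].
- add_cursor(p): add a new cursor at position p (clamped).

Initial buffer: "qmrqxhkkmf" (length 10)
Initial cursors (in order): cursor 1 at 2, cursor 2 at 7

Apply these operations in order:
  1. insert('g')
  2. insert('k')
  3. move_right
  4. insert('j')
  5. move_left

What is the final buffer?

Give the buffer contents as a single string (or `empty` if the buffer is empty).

After op 1 (insert('g')): buffer="qmgrqxhkgkmf" (len 12), cursors c1@3 c2@9, authorship ..1.....2...
After op 2 (insert('k')): buffer="qmgkrqxhkgkkmf" (len 14), cursors c1@4 c2@11, authorship ..11.....22...
After op 3 (move_right): buffer="qmgkrqxhkgkkmf" (len 14), cursors c1@5 c2@12, authorship ..11.....22...
After op 4 (insert('j')): buffer="qmgkrjqxhkgkkjmf" (len 16), cursors c1@6 c2@14, authorship ..11.1....22.2..
After op 5 (move_left): buffer="qmgkrjqxhkgkkjmf" (len 16), cursors c1@5 c2@13, authorship ..11.1....22.2..

Answer: qmgkrjqxhkgkkjmf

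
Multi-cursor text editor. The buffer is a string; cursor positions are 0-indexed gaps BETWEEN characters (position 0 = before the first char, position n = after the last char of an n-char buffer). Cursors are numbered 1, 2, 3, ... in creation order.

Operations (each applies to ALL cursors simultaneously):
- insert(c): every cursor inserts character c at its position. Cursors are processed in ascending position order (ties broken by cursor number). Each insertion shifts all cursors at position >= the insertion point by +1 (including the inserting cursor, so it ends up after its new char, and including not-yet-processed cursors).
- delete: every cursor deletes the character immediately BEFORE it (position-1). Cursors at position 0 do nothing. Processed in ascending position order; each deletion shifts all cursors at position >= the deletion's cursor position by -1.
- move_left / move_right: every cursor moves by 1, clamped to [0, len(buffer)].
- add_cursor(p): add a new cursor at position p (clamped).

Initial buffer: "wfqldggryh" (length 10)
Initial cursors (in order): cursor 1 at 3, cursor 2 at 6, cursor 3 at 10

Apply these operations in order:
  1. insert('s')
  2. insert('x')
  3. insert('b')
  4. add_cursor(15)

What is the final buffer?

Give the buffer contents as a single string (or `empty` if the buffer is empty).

After op 1 (insert('s')): buffer="wfqsldgsgryhs" (len 13), cursors c1@4 c2@8 c3@13, authorship ...1...2....3
After op 2 (insert('x')): buffer="wfqsxldgsxgryhsx" (len 16), cursors c1@5 c2@10 c3@16, authorship ...11...22....33
After op 3 (insert('b')): buffer="wfqsxbldgsxbgryhsxb" (len 19), cursors c1@6 c2@12 c3@19, authorship ...111...222....333
After op 4 (add_cursor(15)): buffer="wfqsxbldgsxbgryhsxb" (len 19), cursors c1@6 c2@12 c4@15 c3@19, authorship ...111...222....333

Answer: wfqsxbldgsxbgryhsxb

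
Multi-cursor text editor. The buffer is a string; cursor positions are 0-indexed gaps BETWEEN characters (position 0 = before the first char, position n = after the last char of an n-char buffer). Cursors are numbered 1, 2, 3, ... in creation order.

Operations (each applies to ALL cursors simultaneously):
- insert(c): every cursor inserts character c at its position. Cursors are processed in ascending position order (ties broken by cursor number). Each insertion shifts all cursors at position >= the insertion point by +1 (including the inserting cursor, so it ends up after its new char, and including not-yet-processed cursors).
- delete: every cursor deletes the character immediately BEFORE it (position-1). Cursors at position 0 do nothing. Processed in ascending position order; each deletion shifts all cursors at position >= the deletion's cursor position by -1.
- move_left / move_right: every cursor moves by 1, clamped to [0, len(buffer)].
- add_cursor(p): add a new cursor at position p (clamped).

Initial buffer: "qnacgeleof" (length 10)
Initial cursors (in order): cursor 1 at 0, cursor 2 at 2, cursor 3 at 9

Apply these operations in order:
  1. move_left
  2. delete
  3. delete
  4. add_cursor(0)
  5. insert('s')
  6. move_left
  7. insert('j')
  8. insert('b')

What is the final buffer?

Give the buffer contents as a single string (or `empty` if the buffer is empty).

Answer: ssjjjbbbsnacgejbsof

Derivation:
After op 1 (move_left): buffer="qnacgeleof" (len 10), cursors c1@0 c2@1 c3@8, authorship ..........
After op 2 (delete): buffer="nacgelof" (len 8), cursors c1@0 c2@0 c3@6, authorship ........
After op 3 (delete): buffer="nacgeof" (len 7), cursors c1@0 c2@0 c3@5, authorship .......
After op 4 (add_cursor(0)): buffer="nacgeof" (len 7), cursors c1@0 c2@0 c4@0 c3@5, authorship .......
After op 5 (insert('s')): buffer="sssnacgesof" (len 11), cursors c1@3 c2@3 c4@3 c3@9, authorship 124.....3..
After op 6 (move_left): buffer="sssnacgesof" (len 11), cursors c1@2 c2@2 c4@2 c3@8, authorship 124.....3..
After op 7 (insert('j')): buffer="ssjjjsnacgejsof" (len 15), cursors c1@5 c2@5 c4@5 c3@12, authorship 121244.....33..
After op 8 (insert('b')): buffer="ssjjjbbbsnacgejbsof" (len 19), cursors c1@8 c2@8 c4@8 c3@16, authorship 121241244.....333..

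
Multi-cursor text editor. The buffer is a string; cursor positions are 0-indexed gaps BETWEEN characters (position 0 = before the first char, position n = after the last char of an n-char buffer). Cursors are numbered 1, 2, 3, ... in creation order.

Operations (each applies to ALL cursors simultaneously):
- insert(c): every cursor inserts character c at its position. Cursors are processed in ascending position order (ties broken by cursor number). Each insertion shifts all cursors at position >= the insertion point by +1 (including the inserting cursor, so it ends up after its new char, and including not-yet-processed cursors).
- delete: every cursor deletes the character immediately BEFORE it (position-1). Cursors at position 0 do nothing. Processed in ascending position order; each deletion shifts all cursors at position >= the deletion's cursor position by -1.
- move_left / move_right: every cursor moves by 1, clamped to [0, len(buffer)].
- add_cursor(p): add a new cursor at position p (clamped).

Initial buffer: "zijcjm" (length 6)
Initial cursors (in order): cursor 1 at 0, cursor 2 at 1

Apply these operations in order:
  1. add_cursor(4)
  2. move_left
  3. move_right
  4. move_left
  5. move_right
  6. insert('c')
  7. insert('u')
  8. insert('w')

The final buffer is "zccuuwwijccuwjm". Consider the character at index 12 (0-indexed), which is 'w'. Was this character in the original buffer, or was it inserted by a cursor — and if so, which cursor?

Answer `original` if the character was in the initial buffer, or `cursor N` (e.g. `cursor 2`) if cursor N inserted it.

Answer: cursor 3

Derivation:
After op 1 (add_cursor(4)): buffer="zijcjm" (len 6), cursors c1@0 c2@1 c3@4, authorship ......
After op 2 (move_left): buffer="zijcjm" (len 6), cursors c1@0 c2@0 c3@3, authorship ......
After op 3 (move_right): buffer="zijcjm" (len 6), cursors c1@1 c2@1 c3@4, authorship ......
After op 4 (move_left): buffer="zijcjm" (len 6), cursors c1@0 c2@0 c3@3, authorship ......
After op 5 (move_right): buffer="zijcjm" (len 6), cursors c1@1 c2@1 c3@4, authorship ......
After op 6 (insert('c')): buffer="zccijccjm" (len 9), cursors c1@3 c2@3 c3@7, authorship .12...3..
After op 7 (insert('u')): buffer="zccuuijccujm" (len 12), cursors c1@5 c2@5 c3@10, authorship .1212...33..
After op 8 (insert('w')): buffer="zccuuwwijccuwjm" (len 15), cursors c1@7 c2@7 c3@13, authorship .121212...333..
Authorship (.=original, N=cursor N): . 1 2 1 2 1 2 . . . 3 3 3 . .
Index 12: author = 3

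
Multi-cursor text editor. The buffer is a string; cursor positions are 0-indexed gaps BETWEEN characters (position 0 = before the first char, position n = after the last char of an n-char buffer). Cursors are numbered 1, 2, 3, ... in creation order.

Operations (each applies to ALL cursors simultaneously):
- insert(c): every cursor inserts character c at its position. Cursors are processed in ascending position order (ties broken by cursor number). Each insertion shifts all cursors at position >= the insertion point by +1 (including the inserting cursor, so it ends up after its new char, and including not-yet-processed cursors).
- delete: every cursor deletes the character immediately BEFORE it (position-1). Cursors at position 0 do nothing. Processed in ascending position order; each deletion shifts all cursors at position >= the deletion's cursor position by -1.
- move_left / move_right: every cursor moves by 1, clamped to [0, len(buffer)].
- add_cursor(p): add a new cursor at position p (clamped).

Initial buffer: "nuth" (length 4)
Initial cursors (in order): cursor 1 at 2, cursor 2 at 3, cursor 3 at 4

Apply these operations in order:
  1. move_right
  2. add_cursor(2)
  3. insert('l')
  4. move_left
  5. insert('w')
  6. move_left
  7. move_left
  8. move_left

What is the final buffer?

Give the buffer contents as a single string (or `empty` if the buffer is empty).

Answer: nuwltwlhlwwl

Derivation:
After op 1 (move_right): buffer="nuth" (len 4), cursors c1@3 c2@4 c3@4, authorship ....
After op 2 (add_cursor(2)): buffer="nuth" (len 4), cursors c4@2 c1@3 c2@4 c3@4, authorship ....
After op 3 (insert('l')): buffer="nultlhll" (len 8), cursors c4@3 c1@5 c2@8 c3@8, authorship ..4.1.23
After op 4 (move_left): buffer="nultlhll" (len 8), cursors c4@2 c1@4 c2@7 c3@7, authorship ..4.1.23
After op 5 (insert('w')): buffer="nuwltwlhlwwl" (len 12), cursors c4@3 c1@6 c2@11 c3@11, authorship ..44.11.2233
After op 6 (move_left): buffer="nuwltwlhlwwl" (len 12), cursors c4@2 c1@5 c2@10 c3@10, authorship ..44.11.2233
After op 7 (move_left): buffer="nuwltwlhlwwl" (len 12), cursors c4@1 c1@4 c2@9 c3@9, authorship ..44.11.2233
After op 8 (move_left): buffer="nuwltwlhlwwl" (len 12), cursors c4@0 c1@3 c2@8 c3@8, authorship ..44.11.2233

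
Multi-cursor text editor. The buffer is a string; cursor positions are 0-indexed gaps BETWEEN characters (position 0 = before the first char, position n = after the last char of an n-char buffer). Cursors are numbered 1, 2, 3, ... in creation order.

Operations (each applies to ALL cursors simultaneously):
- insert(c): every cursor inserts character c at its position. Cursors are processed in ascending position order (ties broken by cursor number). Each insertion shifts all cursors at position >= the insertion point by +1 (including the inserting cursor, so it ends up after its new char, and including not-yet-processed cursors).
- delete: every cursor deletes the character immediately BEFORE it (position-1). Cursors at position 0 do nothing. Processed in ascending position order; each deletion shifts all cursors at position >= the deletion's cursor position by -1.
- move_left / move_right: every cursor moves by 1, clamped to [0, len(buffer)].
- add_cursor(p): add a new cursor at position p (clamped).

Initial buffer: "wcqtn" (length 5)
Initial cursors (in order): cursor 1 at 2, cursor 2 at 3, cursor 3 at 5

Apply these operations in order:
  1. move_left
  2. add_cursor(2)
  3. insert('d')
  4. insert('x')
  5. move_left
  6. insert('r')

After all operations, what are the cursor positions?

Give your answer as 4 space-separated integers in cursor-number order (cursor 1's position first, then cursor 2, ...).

After op 1 (move_left): buffer="wcqtn" (len 5), cursors c1@1 c2@2 c3@4, authorship .....
After op 2 (add_cursor(2)): buffer="wcqtn" (len 5), cursors c1@1 c2@2 c4@2 c3@4, authorship .....
After op 3 (insert('d')): buffer="wdcddqtdn" (len 9), cursors c1@2 c2@5 c4@5 c3@8, authorship .1.24..3.
After op 4 (insert('x')): buffer="wdxcddxxqtdxn" (len 13), cursors c1@3 c2@8 c4@8 c3@12, authorship .11.2424..33.
After op 5 (move_left): buffer="wdxcddxxqtdxn" (len 13), cursors c1@2 c2@7 c4@7 c3@11, authorship .11.2424..33.
After op 6 (insert('r')): buffer="wdrxcddxrrxqtdrxn" (len 17), cursors c1@3 c2@10 c4@10 c3@15, authorship .111.242244..333.

Answer: 3 10 15 10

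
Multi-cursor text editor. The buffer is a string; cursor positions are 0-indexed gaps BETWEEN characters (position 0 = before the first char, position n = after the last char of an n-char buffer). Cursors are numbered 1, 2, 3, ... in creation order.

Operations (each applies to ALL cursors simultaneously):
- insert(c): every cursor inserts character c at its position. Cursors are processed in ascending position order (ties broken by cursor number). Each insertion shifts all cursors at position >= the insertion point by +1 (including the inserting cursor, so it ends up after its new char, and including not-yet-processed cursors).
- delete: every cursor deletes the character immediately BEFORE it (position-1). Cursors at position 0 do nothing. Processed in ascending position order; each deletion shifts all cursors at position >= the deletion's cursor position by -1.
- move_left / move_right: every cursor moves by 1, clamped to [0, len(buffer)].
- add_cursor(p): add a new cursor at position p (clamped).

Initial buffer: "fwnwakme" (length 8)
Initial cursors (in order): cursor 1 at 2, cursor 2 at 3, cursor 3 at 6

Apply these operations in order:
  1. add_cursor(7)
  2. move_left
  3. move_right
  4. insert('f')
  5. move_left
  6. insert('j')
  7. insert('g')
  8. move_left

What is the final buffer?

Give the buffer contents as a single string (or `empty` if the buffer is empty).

Answer: fwjgfnjgfwakjgfmjgfe

Derivation:
After op 1 (add_cursor(7)): buffer="fwnwakme" (len 8), cursors c1@2 c2@3 c3@6 c4@7, authorship ........
After op 2 (move_left): buffer="fwnwakme" (len 8), cursors c1@1 c2@2 c3@5 c4@6, authorship ........
After op 3 (move_right): buffer="fwnwakme" (len 8), cursors c1@2 c2@3 c3@6 c4@7, authorship ........
After op 4 (insert('f')): buffer="fwfnfwakfmfe" (len 12), cursors c1@3 c2@5 c3@9 c4@11, authorship ..1.2...3.4.
After op 5 (move_left): buffer="fwfnfwakfmfe" (len 12), cursors c1@2 c2@4 c3@8 c4@10, authorship ..1.2...3.4.
After op 6 (insert('j')): buffer="fwjfnjfwakjfmjfe" (len 16), cursors c1@3 c2@6 c3@11 c4@14, authorship ..11.22...33.44.
After op 7 (insert('g')): buffer="fwjgfnjgfwakjgfmjgfe" (len 20), cursors c1@4 c2@8 c3@14 c4@18, authorship ..111.222...333.444.
After op 8 (move_left): buffer="fwjgfnjgfwakjgfmjgfe" (len 20), cursors c1@3 c2@7 c3@13 c4@17, authorship ..111.222...333.444.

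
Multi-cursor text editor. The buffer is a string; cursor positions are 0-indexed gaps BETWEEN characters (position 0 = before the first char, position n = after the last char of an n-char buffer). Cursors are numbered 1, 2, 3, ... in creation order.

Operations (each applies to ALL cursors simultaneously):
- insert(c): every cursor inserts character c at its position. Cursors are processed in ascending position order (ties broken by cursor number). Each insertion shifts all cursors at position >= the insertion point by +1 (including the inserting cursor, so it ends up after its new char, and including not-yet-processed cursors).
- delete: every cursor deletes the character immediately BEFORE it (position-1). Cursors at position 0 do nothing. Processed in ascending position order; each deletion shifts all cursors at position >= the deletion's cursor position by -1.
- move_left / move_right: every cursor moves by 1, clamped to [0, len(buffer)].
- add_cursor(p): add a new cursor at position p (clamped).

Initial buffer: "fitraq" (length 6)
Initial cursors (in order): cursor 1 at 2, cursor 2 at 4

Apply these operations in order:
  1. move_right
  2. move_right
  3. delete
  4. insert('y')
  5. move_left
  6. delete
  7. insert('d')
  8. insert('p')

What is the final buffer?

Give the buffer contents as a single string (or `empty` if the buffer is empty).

Answer: fidpydpy

Derivation:
After op 1 (move_right): buffer="fitraq" (len 6), cursors c1@3 c2@5, authorship ......
After op 2 (move_right): buffer="fitraq" (len 6), cursors c1@4 c2@6, authorship ......
After op 3 (delete): buffer="fita" (len 4), cursors c1@3 c2@4, authorship ....
After op 4 (insert('y')): buffer="fityay" (len 6), cursors c1@4 c2@6, authorship ...1.2
After op 5 (move_left): buffer="fityay" (len 6), cursors c1@3 c2@5, authorship ...1.2
After op 6 (delete): buffer="fiyy" (len 4), cursors c1@2 c2@3, authorship ..12
After op 7 (insert('d')): buffer="fidydy" (len 6), cursors c1@3 c2@5, authorship ..1122
After op 8 (insert('p')): buffer="fidpydpy" (len 8), cursors c1@4 c2@7, authorship ..111222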